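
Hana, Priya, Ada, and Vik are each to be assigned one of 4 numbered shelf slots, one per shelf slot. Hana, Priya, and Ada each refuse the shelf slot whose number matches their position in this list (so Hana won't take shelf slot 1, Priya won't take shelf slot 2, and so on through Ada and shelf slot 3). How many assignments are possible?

11

Let Aᵢ (for i ∈ {1, 2, 3}) be the placements that put person i in their forbidden shelf slot. Any j of these fix j positions, leaving (4−j)! ways to fill the rest, and there are C(3,j) ways to pick which j.
By inclusion–exclusion, the number of valid placements is Σ_{j=0}^{3} (−1)^j C(3,j)·(4−j)!.
Computing: 24 − 18 + 6 − 1 = 11.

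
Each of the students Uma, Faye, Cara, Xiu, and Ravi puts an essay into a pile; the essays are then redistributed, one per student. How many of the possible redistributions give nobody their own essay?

Let Aᵢ be the assignments in which student i gets their own essay. We want the size of the complement of A₁∪…∪A_5.
By inclusion–exclusion this is Σ_{j=0}^{5} (−1)^j C(5,j)·(5−j)!.
Computing: 120 − 120 + 60 − 20 + 5 − 1 = 44.

44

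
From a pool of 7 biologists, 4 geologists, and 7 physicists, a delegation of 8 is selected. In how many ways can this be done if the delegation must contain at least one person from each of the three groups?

40425

Unrestricted: C(18,8) = 43758 ways to pick any 8 of the 18.
Selections missing a whole group: no biologists → C(11,8) = 165; no geologists → C(14,8) = 3003; no physicists → C(11,8) = 165.
Add back selections omitting two groups (i.e. drawn from a single group): C(7,8) + C(4,8) + C(7,8) = 0.
By inclusion–exclusion: 43758 − 3333 + 0 = 40425.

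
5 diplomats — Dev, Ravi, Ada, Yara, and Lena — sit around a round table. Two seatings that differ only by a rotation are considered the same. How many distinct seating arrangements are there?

24

Fix one person's seat to break rotational symmetry; the remaining 4 people can be arranged in (4)! = 24 ways.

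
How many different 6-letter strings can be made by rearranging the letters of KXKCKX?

The 6 letters of KXKCKX have repeats: K appearing 3 times and X appearing twice.
So there are 6! / (3!·2!) = 60 distinguishable arrangements.

60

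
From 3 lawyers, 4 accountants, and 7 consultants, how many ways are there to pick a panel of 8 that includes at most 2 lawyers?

Split by how many lawyers are chosen (0 through 2).
Sum: C(3,0)·C(11,8) + C(3,1)·C(11,7) + C(3,2)·C(11,6) = 165 + 990 + 1386 = 2541.

2541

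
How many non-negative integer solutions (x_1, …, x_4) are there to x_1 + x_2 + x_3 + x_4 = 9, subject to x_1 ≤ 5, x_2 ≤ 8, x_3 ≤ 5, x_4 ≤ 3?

123

Ignoring the caps, the number of non-negative solutions to x_1+…+x_4 = 9 is C(12,3) = 220.
Subtract solutions that violate a single cap (substitute x_i' = x_i − (cap_i+1)): x_1 ≥ 6 gives C(6,3) = 20; x_2 ≥ 9 gives C(3,3) = 1; x_3 ≥ 6 gives C(6,3) = 20; x_4 ≥ 4 gives C(8,3) = 56. Together 97.
No two caps can be exceeded simultaneously, so the pair terms are all 0.
By inclusion–exclusion the count is 220 − 97 + 0 = 123.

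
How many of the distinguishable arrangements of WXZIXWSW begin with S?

420

With the first slot taken by S, it remains to arrange the other 7 letters (WXZIXWW).
Those 7 letters have W appearing 3 times and X appearing twice, giving (7)!/(3!·2!) = 420.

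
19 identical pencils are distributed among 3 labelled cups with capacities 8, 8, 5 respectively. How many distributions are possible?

6

Ignoring the caps, the number of non-negative solutions to x_1+…+x_3 = 19 is C(21,2) = 210.
Subtract solutions that violate a single cap (substitute x_i' = x_i − (cap_i+1)): x_1 ≥ 9 gives C(12,2) = 66; x_2 ≥ 9 gives C(12,2) = 66; x_3 ≥ 6 gives C(15,2) = 105. Together 237.
Add back pairs where two caps are both exceeded: 3 + 15 + 15 = 33.
By inclusion–exclusion the count is 210 − 237 + 33 = 6.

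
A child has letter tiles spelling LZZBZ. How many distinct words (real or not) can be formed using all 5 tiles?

20

Letter multiplicities in LZZBZ: B×1, L×1, Z×3.
So there are 5! / (3!) = 20 distinguishable arrangements.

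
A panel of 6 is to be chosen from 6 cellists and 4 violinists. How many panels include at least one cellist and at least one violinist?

209

With no constraint there are C(10,6) = 210 possible selections.
Selections missing a whole group: no cellists → C(4,6) = 0; no violinists → C(6,6) = 1.
Both groups omitted at once is impossible, so 210 − 1 = 209.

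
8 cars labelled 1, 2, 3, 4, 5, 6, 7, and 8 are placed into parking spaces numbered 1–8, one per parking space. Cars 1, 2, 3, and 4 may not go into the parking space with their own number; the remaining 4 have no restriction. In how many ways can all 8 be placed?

24024

Let Aᵢ (for 1 ≤ i ≤ 4) be the placements that put car i in its forbidden parking space. Any j of these fix j positions, leaving (8−j)! ways to fill the rest, and there are C(4,j) ways to pick which j.
By inclusion–exclusion, the number of valid placements is Σ_{j=0}^{4} (−1)^j C(4,j)·(8−j)!.
Computing: 40320 − 20160 + 4320 − 480 + 24 = 24024.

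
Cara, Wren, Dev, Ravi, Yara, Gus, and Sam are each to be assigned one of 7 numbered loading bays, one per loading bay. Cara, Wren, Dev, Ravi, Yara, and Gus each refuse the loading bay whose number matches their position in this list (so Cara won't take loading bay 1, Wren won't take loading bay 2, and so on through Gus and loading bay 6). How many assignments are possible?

2119

Let Aᵢ (for 1 ≤ i ≤ 6) be the placements that put person i in their forbidden loading bay. Any j of these fix j positions, leaving (7−j)! ways to fill the rest, and there are C(6,j) ways to pick which j.
By inclusion–exclusion, the number of valid placements is Σ_{j=0}^{6} (−1)^j C(6,j)·(7−j)!.
Computing: 5040 − 4320 + 1800 − 480 + 90 − 12 + 1 = 2119.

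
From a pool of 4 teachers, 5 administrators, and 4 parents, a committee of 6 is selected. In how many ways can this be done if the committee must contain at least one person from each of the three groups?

1520

Total 6-person selections from all 13: C(13,6) = 1716.
Subtract selections that omit an entire group: no teachers → C(9,6) = 84; no administrators → C(8,6) = 28; no parents → C(9,6) = 84.
Add back selections omitting two groups (i.e. drawn from a single group): C(4,6) + C(5,6) + C(4,6) = 0.
By inclusion–exclusion: 1716 − 196 + 0 = 1520.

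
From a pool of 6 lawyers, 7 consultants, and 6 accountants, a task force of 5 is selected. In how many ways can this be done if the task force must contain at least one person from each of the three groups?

8295

Unrestricted: C(19,5) = 11628 ways to pick any 5 of the 19.
Subtract selections that omit an entire group: no lawyers → C(13,5) = 1287; no consultants → C(12,5) = 792; no accountants → C(13,5) = 1287.
Add back selections omitting two groups (i.e. drawn from a single group): C(6,5) + C(7,5) + C(6,5) = 33.
By inclusion–exclusion: 11628 − 3366 + 33 = 8295.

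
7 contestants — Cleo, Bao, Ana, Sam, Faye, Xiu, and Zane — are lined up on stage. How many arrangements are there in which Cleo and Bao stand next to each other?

1440

Glue Cleo and Bao into one block (2 internal orders), leaving 6 units to arrange in a row.
So the count is 2·(6)! = 1440.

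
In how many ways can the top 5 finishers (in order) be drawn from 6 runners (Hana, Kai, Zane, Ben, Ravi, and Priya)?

This is an ordered selection of 5 from 6: P(6,5).
That gives 6 × 5 × 4 × 3 × 2 = 720.

720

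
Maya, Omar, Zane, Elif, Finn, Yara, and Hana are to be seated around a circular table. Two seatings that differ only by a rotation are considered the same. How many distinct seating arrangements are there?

720

Fix one person's seat to break rotational symmetry; the remaining 6 people can be arranged in (6)! = 720 ways.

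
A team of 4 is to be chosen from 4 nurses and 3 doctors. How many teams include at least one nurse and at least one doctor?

34

Total 4-person selections from all 7: C(7,4) = 35.
Subtract selections that omit an entire group: no nurses → C(3,4) = 0; no doctors → C(4,4) = 1.
Both groups omitted at once is impossible, so 35 − 1 = 34.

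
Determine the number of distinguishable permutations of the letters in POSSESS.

Letter multiplicities in POSSESS: E×1, O×1, P×1, S×4.
So there are 7! / (4!) = 210 distinguishable arrangements.

210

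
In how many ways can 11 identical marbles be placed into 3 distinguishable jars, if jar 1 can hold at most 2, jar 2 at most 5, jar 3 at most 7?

9

By stars and bars, unrestricted non-negative solutions to x_1+…+x_3 = 11 number C(11+2,2) = 78.
Subtract solutions that violate a single cap (substitute x_i' = x_i − (cap_i+1)): x_1 ≥ 3 gives C(10,2) = 45; x_2 ≥ 6 gives C(7,2) = 21; x_3 ≥ 8 gives C(5,2) = 10. Together 76.
Add back pairs where two caps are both exceeded: 6 + 1 + 0 = 7.
By inclusion–exclusion the count is 78 − 76 + 7 = 9.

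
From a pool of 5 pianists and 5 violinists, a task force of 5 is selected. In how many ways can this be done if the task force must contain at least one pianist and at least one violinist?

250

Unrestricted: C(10,5) = 252 ways to pick any 5 of the 10.
Subtract selections that omit an entire group: no pianists → C(5,5) = 1; no violinists → C(5,5) = 1.
Both groups omitted at once is impossible, so 252 − 2 = 250.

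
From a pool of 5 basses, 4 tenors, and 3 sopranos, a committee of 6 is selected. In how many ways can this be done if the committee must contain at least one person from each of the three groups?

Unrestricted: C(12,6) = 924 ways to pick any 6 of the 12.
Selections missing a whole group: no basses → C(7,6) = 7; no tenors → C(8,6) = 28; no sopranos → C(9,6) = 84.
Add back selections omitting two groups (i.e. drawn from a single group): C(5,6) + C(4,6) + C(3,6) = 0.
By inclusion–exclusion: 924 − 119 + 0 = 805.

805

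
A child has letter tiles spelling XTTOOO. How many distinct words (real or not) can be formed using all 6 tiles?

60

Letter multiplicities in XTTOOO: O×3, T×2, X×1.
Dividing 6! = 720 by 3!·2! = 12 for the repeated letters gives 60.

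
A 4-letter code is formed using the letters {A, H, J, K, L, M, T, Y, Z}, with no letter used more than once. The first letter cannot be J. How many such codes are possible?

2688

The first letter has 9−1 = 8 choices (anything except J).
The remaining 3 letters are filled from the other 8 symbols without repetition: 8 × 7 × 6 = 336.
Total: 8 × 336 = 2688.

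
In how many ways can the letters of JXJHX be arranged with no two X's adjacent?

There are 5!/(2!·2!) = 30 arrangements of JXJHX in total.
Arrangements with the X's together: treat XX as one letter, giving (4)!/(2!) = 12.
Subtracting, 30 − 12 = 18 arrangements keep the X's apart.

18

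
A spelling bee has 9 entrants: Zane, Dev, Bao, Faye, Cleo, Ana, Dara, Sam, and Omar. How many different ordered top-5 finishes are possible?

15120

This is an ordered selection of 5 from 9: P(9,5).
That gives 9 × 8 × 7 × 6 × 5 = 15120.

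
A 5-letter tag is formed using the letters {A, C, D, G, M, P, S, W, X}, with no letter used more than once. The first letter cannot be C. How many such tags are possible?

The first letter has 9−1 = 8 choices (anything except C).
The remaining 4 letters are filled from the other 8 symbols without repetition: 8 × 7 × 6 × 5 = 1680.
Total: 8 × 1680 = 13440.

13440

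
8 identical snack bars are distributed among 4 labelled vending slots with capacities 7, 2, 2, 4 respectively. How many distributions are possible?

44

Ignoring the caps, the number of non-negative solutions to x_1+…+x_4 = 8 is C(11,3) = 165.
Subtract solutions that violate a single cap (substitute x_i' = x_i − (cap_i+1)): x_1 ≥ 8 gives C(3,3) = 1; x_2 ≥ 3 gives C(8,3) = 56; x_3 ≥ 3 gives C(8,3) = 56; x_4 ≥ 5 gives C(6,3) = 20. Together 133.
Add back pairs where two caps are both exceeded: 0 + 0 + 0 + 10 + 1 + 1 = 12.
By inclusion–exclusion the count is 165 − 133 + 12 = 44.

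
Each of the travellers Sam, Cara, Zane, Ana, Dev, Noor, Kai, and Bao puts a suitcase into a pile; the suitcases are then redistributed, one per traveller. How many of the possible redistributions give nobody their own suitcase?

14833

Count assignments avoiding every fixed point. For any j of the 8 travellers fixed to their own suitcase, the other 8−j can be arranged in (8−j)! ways.
By inclusion–exclusion this is Σ_{j=0}^{8} (−1)^j C(8,j)·(8−j)!.
Computing: 40320 − 40320 + 20160 − 6720 + 1680 − 336 + 56 − 8 + 1 = 14833.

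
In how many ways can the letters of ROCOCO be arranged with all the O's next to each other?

12

Treat the 3 copies of O as a single block. The multiset to arrange is then {OOO, C, C, R}, 4 items in all.
That gives (4)!/(2!) = 12 arrangements.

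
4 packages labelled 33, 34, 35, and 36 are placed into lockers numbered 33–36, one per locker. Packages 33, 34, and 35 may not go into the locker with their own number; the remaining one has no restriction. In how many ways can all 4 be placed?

11

Let Aᵢ (for i ∈ {33, 34, 35}) be the placements that put package i in its forbidden locker. Any j of these fix j positions, leaving (4−j)! ways to fill the rest, and there are C(3,j) ways to pick which j.
By inclusion–exclusion, the number of valid placements is Σ_{j=0}^{3} (−1)^j C(3,j)·(4−j)!.
Computing: 24 − 18 + 6 − 1 = 11.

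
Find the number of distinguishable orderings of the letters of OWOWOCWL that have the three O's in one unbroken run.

Treat the 3 copies of O as a single block. The multiset to arrange is then {OOO, C, L, W, W, W}, 6 items in all.
That gives (6)!/(3!) = 120 arrangements.

120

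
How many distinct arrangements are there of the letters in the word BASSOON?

Letter multiplicities in BASSOON: A×1, B×1, N×1, O×2, S×2.
The number of distinct arrangements is 7!/(2!·2!) = 5040/4 = 1260.

1260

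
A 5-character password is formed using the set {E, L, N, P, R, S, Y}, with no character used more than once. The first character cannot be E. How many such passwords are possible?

The first character has 7−1 = 6 choices (anything except E).
The remaining 4 characters are filled from the other 6 symbols without repetition: 6 × 5 × 4 × 3 = 360.
Total: 6 × 360 = 2160.

2160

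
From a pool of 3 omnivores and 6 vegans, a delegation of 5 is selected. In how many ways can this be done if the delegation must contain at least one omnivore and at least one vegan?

120

Unrestricted: C(9,5) = 126 ways to pick any 5 of the 9.
Selections missing a whole group: no omnivores → C(6,5) = 6; no vegans → C(3,5) = 0.
Both groups omitted at once is impossible, so 126 − 6 = 120.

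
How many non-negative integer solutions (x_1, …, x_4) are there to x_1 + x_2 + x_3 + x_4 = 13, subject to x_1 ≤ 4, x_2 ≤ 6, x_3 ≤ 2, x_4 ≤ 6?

45

By stars and bars, unrestricted non-negative solutions to x_1+…+x_4 = 13 number C(13+3,3) = 560.
Subtract solutions that violate a single cap (substitute x_i' = x_i − (cap_i+1)): x_1 ≥ 5 gives C(11,3) = 165; x_2 ≥ 7 gives C(9,3) = 84; x_3 ≥ 3 gives C(13,3) = 286; x_4 ≥ 7 gives C(9,3) = 84. Together 619.
Add back pairs where two caps are both exceeded: 4 + 56 + 4 + 20 + 0 + 20 = 104.
By inclusion–exclusion the count is 560 − 619 + 104 = 45.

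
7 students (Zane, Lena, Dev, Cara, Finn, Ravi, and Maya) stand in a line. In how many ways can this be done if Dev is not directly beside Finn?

3600

There are 7! = 5040 arrangements in all. If Dev and Finn are adjacent, merging them into one block gives 2·(6)! = 1440 arrangements.
So 5040 − 1440 = 3600 arrangements keep them apart.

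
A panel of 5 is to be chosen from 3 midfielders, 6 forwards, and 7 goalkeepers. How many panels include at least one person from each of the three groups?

2730

Unrestricted: C(16,5) = 4368 ways to pick any 5 of the 16.
Subtract selections that omit an entire group: no midfielders → C(13,5) = 1287; no forwards → C(10,5) = 252; no goalkeepers → C(9,5) = 126.
Add back selections omitting two groups (i.e. drawn from a single group): C(3,5) + C(6,5) + C(7,5) = 27.
By inclusion–exclusion: 4368 − 1665 + 27 = 2730.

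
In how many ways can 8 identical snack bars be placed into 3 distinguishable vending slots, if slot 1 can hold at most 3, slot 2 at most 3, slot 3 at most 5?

By stars and bars, unrestricted non-negative solutions to x_1+…+x_3 = 8 number C(8+2,2) = 45.
Subtract solutions that violate a single cap (substitute x_i' = x_i − (cap_i+1)): x_1 ≥ 4 gives C(6,2) = 15; x_2 ≥ 4 gives C(6,2) = 15; x_3 ≥ 6 gives C(4,2) = 6. Together 36.
Add back pairs where two caps are both exceeded: 1 + 0 + 0 = 1.
By inclusion–exclusion the count is 45 − 36 + 1 = 10.

10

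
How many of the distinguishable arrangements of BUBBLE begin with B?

With the first slot taken by B, it remains to arrange the other 5 letters (UBBLE).
Those 5 letters have B appearing twice, giving (5)!/(2!) = 60.

60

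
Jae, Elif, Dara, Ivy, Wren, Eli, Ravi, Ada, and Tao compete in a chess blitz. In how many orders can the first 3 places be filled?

There are 9 choices for 1st place, 8 for 2nd, and 7 for 3rd.
That gives 9 × 8 × 7 = 504.

504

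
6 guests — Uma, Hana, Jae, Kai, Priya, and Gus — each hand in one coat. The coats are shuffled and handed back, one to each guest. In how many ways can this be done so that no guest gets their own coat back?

Let Aᵢ be the assignments in which guest i gets their own coat. We want the size of the complement of A₁∪…∪A_6.
By inclusion–exclusion this is Σ_{j=0}^{6} (−1)^j C(6,j)·(6−j)!.
Computing: 720 − 720 + 360 − 120 + 30 − 6 + 1 = 265.

265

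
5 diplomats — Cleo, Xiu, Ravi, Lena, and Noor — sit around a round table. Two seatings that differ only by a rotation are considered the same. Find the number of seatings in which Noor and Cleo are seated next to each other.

Treat {Noor, Cleo} as one unit (2 internal orders) and seat the resulting 4 units around the table: (3)! circular arrangements.
So 2 × (3)! = 2 × 6 = 12.

12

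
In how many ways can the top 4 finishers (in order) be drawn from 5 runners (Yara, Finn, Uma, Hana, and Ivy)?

There are 5 choices for 1st place, 4 for 2nd, and so on down to 2 for position 4.
That gives 5 × 4 × 3 × 2 = 120.

120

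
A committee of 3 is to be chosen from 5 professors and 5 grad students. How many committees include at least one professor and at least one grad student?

Unrestricted: C(10,3) = 120 ways to pick any 3 of the 10.
Selections missing a whole group: no professors → C(5,3) = 10; no grad students → C(5,3) = 10.
Both groups omitted at once is impossible, so 120 − 20 = 100.

100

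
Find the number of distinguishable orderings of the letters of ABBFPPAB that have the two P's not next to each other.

1260

Total arrangements of ABBFPPAB: 8!/(3!·2!·2!) = 1680.
Arrangements with the P's together: treat PP as one letter, giving (7)!/(3!·2!) = 420.
Subtracting, 1680 − 420 = 1260 arrangements keep the P's apart.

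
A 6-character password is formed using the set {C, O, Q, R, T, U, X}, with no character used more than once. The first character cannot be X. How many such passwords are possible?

4320

The first character has 7−1 = 6 choices (anything except X).
The remaining 5 characters are filled from the other 6 symbols without repetition: 6 × 5 × 4 × 3 × 2 = 720.
Total: 6 × 720 = 4320.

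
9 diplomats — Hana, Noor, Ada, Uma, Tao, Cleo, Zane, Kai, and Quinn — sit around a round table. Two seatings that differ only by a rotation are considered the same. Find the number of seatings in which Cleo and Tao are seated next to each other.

Treat {Cleo, Tao} as one unit (2 internal orders) and seat the resulting 8 units around the table: (7)! circular arrangements.
So 2 × (7)! = 2 × 5040 = 10080.

10080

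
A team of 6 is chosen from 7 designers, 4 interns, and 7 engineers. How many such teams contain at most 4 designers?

18326

Split by how many designers are chosen (0 through 4).
Sum: C(7,0)·C(11,6) + C(7,1)·C(11,5) + C(7,2)·C(11,4) + C(7,3)·C(11,3) + C(7,4)·C(11,2) = 462 + 3234 + 6930 + 5775 + 1925 = 18326.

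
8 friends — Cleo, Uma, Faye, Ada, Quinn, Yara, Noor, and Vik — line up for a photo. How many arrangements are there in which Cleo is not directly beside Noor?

There are 8! = 40320 arrangements in all. If Cleo and Noor are adjacent, merging them into one block gives 2·(7)! = 10080 arrangements.
Complementary counting: 40320 − 10080 = 30240.

30240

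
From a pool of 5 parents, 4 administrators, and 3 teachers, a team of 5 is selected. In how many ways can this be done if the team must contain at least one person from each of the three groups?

With no constraint there are C(12,5) = 792 possible selections.
Subtract selections that omit an entire group: no parents → C(7,5) = 21; no administrators → C(8,5) = 56; no teachers → C(9,5) = 126.
Add back selections omitting two groups (i.e. drawn from a single group): C(5,5) + C(4,5) + C(3,5) = 1.
By inclusion–exclusion: 792 − 203 + 1 = 590.

590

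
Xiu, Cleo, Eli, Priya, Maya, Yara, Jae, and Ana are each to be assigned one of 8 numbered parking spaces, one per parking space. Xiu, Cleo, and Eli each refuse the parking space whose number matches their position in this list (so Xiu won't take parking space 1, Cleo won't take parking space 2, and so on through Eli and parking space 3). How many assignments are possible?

Let Aᵢ (for i ∈ {1, 2, 3}) be the placements that put person i in their forbidden parking space. Any j of these fix j positions, leaving (8−j)! ways to fill the rest, and there are C(3,j) ways to pick which j.
By inclusion–exclusion, the number of valid placements is Σ_{j=0}^{3} (−1)^j C(3,j)·(8−j)!.
Computing: 40320 − 15120 + 2160 − 120 = 27240.

27240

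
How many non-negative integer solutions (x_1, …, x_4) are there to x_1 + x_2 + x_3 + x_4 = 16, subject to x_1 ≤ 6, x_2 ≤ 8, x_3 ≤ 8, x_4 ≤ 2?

105

By stars and bars, unrestricted non-negative solutions to x_1+…+x_4 = 16 number C(16+3,3) = 969.
Subtract solutions that violate a single cap (substitute x_i' = x_i − (cap_i+1)): x_1 ≥ 7 gives C(12,3) = 220; x_2 ≥ 9 gives C(10,3) = 120; x_3 ≥ 9 gives C(10,3) = 120; x_4 ≥ 3 gives C(16,3) = 560. Together 1020.
Add back pairs where two caps are both exceeded: 1 + 1 + 84 + 0 + 35 + 35 = 156.
By inclusion–exclusion the count is 969 − 1020 + 156 = 105.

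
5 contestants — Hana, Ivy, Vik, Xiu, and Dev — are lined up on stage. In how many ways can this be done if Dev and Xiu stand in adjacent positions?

Place the 3 others and the Dev-Xiu pair as 4 objects in a line; the pair has 2 internal arrangements.
So the count is 2·(4)! = 48.

48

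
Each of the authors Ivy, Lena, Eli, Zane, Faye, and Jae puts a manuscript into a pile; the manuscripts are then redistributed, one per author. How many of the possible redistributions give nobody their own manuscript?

265

This is the derangement count D_6: permutations of 6 items with no fixed point.
By inclusion–exclusion this is Σ_{j=0}^{6} (−1)^j C(6,j)·(6−j)!.
Computing: 720 − 720 + 360 − 120 + 30 − 6 + 1 = 265.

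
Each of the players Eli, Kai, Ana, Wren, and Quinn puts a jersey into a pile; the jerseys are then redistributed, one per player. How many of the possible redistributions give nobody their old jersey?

This is the derangement count D_5: permutations of 5 items with no fixed point.
By inclusion–exclusion this is Σ_{j=0}^{5} (−1)^j C(5,j)·(5−j)!.
Computing: 120 − 120 + 60 − 20 + 5 − 1 = 44.

44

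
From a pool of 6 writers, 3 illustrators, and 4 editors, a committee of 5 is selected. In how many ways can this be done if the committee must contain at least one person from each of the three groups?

894

Unrestricted: C(13,5) = 1287 ways to pick any 5 of the 13.
Subtract selections that omit an entire group: no writers → C(7,5) = 21; no illustrators → C(10,5) = 252; no editors → C(9,5) = 126.
Add back selections omitting two groups (i.e. drawn from a single group): C(6,5) + C(3,5) + C(4,5) = 6.
By inclusion–exclusion: 1287 − 399 + 6 = 894.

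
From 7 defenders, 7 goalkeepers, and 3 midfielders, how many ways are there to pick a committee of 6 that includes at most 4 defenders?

Split by how many defenders are chosen (0 through 4).
Sum: C(7,0)·C(10,6) + C(7,1)·C(10,5) + C(7,2)·C(10,4) + C(7,3)·C(10,3) + C(7,4)·C(10,2) = 210 + 1764 + 4410 + 4200 + 1575 = 12159.

12159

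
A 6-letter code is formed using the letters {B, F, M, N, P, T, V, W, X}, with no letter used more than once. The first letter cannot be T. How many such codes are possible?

The first letter has 9−1 = 8 choices (anything except T).
The remaining 5 letters are filled from the other 8 symbols without repetition: 8 × 7 × 6 × 5 × 4 = 6720.
Total: 8 × 6720 = 53760.

53760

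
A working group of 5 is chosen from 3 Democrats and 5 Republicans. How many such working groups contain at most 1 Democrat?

16

Split by how many Democrats are chosen (0 through 1).
Sum: C(3,0)·C(5,5) + C(3,1)·C(5,4) = 1 + 15 = 16.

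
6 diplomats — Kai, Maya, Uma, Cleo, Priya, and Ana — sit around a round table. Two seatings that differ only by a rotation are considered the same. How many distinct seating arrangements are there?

Fix one person's seat to break rotational symmetry; the remaining 5 people can be arranged in (5)! = 120 ways.

120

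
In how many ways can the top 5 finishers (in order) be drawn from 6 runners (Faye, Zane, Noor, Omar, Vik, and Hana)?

This is an ordered selection of 5 from 6: P(6,5).
That gives 6 × 5 × 4 × 3 × 2 = 720.

720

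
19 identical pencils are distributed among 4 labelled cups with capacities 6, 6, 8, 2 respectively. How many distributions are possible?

19

Without the upper bounds there are C(22,3) = 1540 ways to split 19 among 4 cups.
Subtract solutions that violate a single cap (substitute x_i' = x_i − (cap_i+1)): x_1 ≥ 7 gives C(15,3) = 455; x_2 ≥ 7 gives C(15,3) = 455; x_3 ≥ 9 gives C(13,3) = 286; x_4 ≥ 3 gives C(19,3) = 969. Together 2165.
Add back pairs where two caps are both exceeded: 56 + 20 + 220 + 20 + 220 + 120 = 656.
Subtract triples: 0 + 10 + 1 + 1 = 12.
By inclusion–exclusion the count is 1540 − 2165 + 656 − 12 = 19.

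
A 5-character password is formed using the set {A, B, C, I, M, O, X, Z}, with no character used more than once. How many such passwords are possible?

6720

This is a permutation of 5 out of 8: P(8,5) = 8!/3!.
8 × 7 × 6 × 5 × 4 = 6720.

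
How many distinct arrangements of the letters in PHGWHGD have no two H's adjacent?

900

Total arrangements of PHGWHGD: 7!/(2!·2!) = 1260.
Arrangements with the H's together: treat HH as one letter, giving (6)!/(2!) = 360.
Hence 1260 − 360 = 900.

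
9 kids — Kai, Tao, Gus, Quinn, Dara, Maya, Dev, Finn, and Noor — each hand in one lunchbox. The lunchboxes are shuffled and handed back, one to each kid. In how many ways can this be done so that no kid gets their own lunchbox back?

133496

Count assignments avoiding every fixed point. For any j of the 9 kids fixed to their own lunchbox, the other 9−j can be arranged in (9−j)! ways.
By inclusion–exclusion this is Σ_{j=0}^{9} (−1)^j C(9,j)·(9−j)!.
Computing: 362880 − 362880 + 181440 − 60480 + 15120 − 3024 + 504 − 72 + 9 − 1 = 133496.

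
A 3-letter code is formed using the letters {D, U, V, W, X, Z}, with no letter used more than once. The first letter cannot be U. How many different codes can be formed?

The first letter has 6−1 = 5 choices (anything except U).
The remaining 2 letters are filled from the other 5 symbols without repetition: 5 × 4 = 20.
Total: 5 × 20 = 100.

100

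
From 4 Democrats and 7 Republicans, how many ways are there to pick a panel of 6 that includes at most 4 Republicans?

Split by how many Republicans are chosen (0 through 4).
Sum: C(7,0)·C(4,6) + C(7,1)·C(4,5) + C(7,2)·C(4,4) + C(7,3)·C(4,3) + C(7,4)·C(4,2) = 0 + 0 + 21 + 140 + 210 = 371.

371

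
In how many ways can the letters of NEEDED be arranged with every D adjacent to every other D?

20

Treat the 2 copies of D as a single block. The multiset to arrange is then {DD, E, E, E, N}, 5 items in all.
That gives (5)!/(3!) = 20 arrangements.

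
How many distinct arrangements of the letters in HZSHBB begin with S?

30

With the first slot taken by S, it remains to arrange the other 5 letters (HZHBB).
Those 5 letters have B appearing twice and H appearing twice, giving (5)!/(2!·2!) = 30.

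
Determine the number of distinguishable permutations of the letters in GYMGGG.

30

GYMGGG has 6 letters with G appearing 4 times.
The number of distinct arrangements is 6!/(4!) = 720/24 = 30.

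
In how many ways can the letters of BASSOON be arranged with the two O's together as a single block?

360

Treat the 2 copies of O as a single block. The multiset to arrange is then {OO, A, B, N, S, S}, 6 items in all.
That gives (6)!/(2!) = 360 arrangements.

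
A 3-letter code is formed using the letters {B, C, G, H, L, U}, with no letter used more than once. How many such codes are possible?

Choose and order 3 of the 6 symbols: the first letter has 6 options, the next 5, then 4.
That product is 6 × 5 × 4 = 120.

120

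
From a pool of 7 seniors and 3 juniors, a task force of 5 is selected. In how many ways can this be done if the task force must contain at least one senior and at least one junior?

231

With no constraint there are C(10,5) = 252 possible selections.
Selections missing a whole group: no seniors → C(3,5) = 0; no juniors → C(7,5) = 21.
Both groups omitted at once is impossible, so 252 − 21 = 231.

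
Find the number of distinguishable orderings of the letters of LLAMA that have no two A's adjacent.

Total arrangements of LLAMA: 5!/(2!·2!) = 30.
If the two A's are adjacent, glue them into one block, leaving 4 items to arrange: (4)!/(2!) = 12 ways.
Hence 30 − 12 = 18.

18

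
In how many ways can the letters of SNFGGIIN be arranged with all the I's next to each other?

1260

Treat the 2 copies of I as a single block. The multiset to arrange is then {II, F, G, G, N, N, S}, 7 items in all.
That gives (7)!/(2!·2!) = 1260 arrangements.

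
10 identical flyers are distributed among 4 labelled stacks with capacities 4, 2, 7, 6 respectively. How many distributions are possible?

91

By stars and bars, unrestricted non-negative solutions to x_1+…+x_4 = 10 number C(10+3,3) = 286.
Subtract solutions that violate a single cap (substitute x_i' = x_i − (cap_i+1)): x_1 ≥ 5 gives C(8,3) = 56; x_2 ≥ 3 gives C(10,3) = 120; x_3 ≥ 8 gives C(5,3) = 10; x_4 ≥ 7 gives C(6,3) = 20. Together 206.
Add back pairs where two caps are both exceeded: 10 + 0 + 0 + 0 + 1 + 0 = 11.
By inclusion–exclusion the count is 286 − 206 + 11 = 91.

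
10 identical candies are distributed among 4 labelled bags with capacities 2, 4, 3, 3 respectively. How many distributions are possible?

Ignoring the caps, the number of non-negative solutions to x_1+…+x_4 = 10 is C(13,3) = 286.
Subtract solutions that violate a single cap (substitute x_i' = x_i − (cap_i+1)): x_1 ≥ 3 gives C(10,3) = 120; x_2 ≥ 5 gives C(8,3) = 56; x_3 ≥ 4 gives C(9,3) = 84; x_4 ≥ 4 gives C(9,3) = 84. Together 344.
Add back pairs where two caps are both exceeded: 10 + 20 + 20 + 4 + 4 + 10 = 68.
By inclusion–exclusion the count is 286 − 344 + 68 = 10.

10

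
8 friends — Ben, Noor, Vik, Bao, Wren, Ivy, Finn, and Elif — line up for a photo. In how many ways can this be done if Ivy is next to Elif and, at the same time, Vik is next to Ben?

2880

Treat {Ivy,Elif} as one block (2 orders) and {Vik,Ben} as another (2 orders).
That leaves 6 units to arrange: 2 × 2 × 6! = 4 × 720 = 2880.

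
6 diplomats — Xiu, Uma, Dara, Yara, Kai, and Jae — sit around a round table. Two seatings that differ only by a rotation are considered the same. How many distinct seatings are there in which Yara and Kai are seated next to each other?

Treat {Yara, Kai} as one unit (2 internal orders) and seat the resulting 5 units around the table: (4)! circular arrangements.
So 2 × (4)! = 2 × 24 = 48.

48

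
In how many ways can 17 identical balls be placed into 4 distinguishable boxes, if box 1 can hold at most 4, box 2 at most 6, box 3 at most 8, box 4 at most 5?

Ignoring the caps, the number of non-negative solutions to x_1+…+x_4 = 17 is C(20,3) = 1140.
Subtract solutions that violate a single cap (substitute x_i' = x_i − (cap_i+1)): x_1 ≥ 5 gives C(15,3) = 455; x_2 ≥ 7 gives C(13,3) = 286; x_3 ≥ 9 gives C(11,3) = 165; x_4 ≥ 6 gives C(14,3) = 364. Together 1270.
Add back pairs where two caps are both exceeded: 56 + 20 + 84 + 4 + 35 + 10 = 209.
By inclusion–exclusion the count is 1140 − 1270 + 209 = 79.

79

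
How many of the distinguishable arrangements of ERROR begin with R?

Fix R in the first position and arrange the remaining 4 letters.
Those 4 letters have R appearing twice, giving (4)!/(2!) = 12.

12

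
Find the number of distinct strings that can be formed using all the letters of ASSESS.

30

The 6 letters of ASSESS have repeats: S appearing 4 times.
The number of distinct arrangements is 6!/(4!) = 720/24 = 30.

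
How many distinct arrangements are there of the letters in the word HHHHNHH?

The 7 letters of HHHHNHH have repeats: H appearing 6 times.
So there are 7! / (6!) = 7 distinguishable arrangements.

7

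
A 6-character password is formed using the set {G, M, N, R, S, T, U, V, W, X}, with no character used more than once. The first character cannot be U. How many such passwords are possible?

The first character has 10−1 = 9 choices (anything except U).
The remaining 5 characters are filled from the other 9 symbols without repetition: 9 × 8 × 7 × 6 × 5 = 15120.
Total: 9 × 15120 = 136080.

136080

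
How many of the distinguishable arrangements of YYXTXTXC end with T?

420

With the last slot taken by T, it remains to arrange the other 7 letters (YYXXTXC).
Those 7 letters have X appearing 3 times and Y appearing twice, giving (7)!/(3!·2!) = 420.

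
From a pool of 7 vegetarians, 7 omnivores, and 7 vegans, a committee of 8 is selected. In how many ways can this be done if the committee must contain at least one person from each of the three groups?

With no constraint there are C(21,8) = 203490 possible selections.
Selections missing a whole group: no vegetarians → C(14,8) = 3003; no omnivores → C(14,8) = 3003; no vegans → C(14,8) = 3003.
Add back selections omitting two groups (i.e. drawn from a single group): C(7,8) + C(7,8) + C(7,8) = 0.
By inclusion–exclusion: 203490 − 9009 + 0 = 194481.

194481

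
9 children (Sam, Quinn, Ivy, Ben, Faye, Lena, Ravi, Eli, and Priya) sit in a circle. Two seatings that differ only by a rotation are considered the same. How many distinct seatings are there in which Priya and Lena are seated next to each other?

Glue Priya and Lena into a block (2 internal orders). Seating 8 units around a circle gives (7)! arrangements.
So 2 × (7)! = 2 × 5040 = 10080.

10080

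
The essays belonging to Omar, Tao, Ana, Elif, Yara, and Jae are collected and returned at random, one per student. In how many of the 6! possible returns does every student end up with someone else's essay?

Count assignments avoiding every fixed point. For any j of the 6 students fixed to their own essay, the other 6−j can be arranged in (6−j)! ways.
By inclusion–exclusion this is Σ_{j=0}^{6} (−1)^j C(6,j)·(6−j)!.
Computing: 720 − 720 + 360 − 120 + 30 − 6 + 1 = 265.

265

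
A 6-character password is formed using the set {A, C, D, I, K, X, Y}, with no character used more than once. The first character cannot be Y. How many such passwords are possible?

The first character has 7−1 = 6 choices (anything except Y).
The remaining 5 characters are filled from the other 6 symbols without repetition: 6 × 5 × 4 × 3 × 2 = 720.
Total: 6 × 720 = 4320.

4320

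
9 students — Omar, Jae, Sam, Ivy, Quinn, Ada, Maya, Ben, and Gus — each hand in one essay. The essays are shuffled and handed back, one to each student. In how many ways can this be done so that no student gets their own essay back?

133496

Let Aᵢ be the assignments in which student i gets their own essay. We want the size of the complement of A₁∪…∪A_9.
By inclusion–exclusion this is Σ_{j=0}^{9} (−1)^j C(9,j)·(9−j)!.
Computing: 362880 − 362880 + 181440 − 60480 + 15120 − 3024 + 504 − 72 + 9 − 1 = 133496.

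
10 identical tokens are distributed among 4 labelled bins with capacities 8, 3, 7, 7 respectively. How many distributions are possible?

Ignoring the caps, the number of non-negative solutions to x_1+…+x_4 = 10 is C(13,3) = 286.
Subtract solutions that violate a single cap (substitute x_i' = x_i − (cap_i+1)): x_1 ≥ 9 gives C(4,3) = 4; x_2 ≥ 4 gives C(9,3) = 84; x_3 ≥ 8 gives C(5,3) = 10; x_4 ≥ 8 gives C(5,3) = 10. Together 108.
No two caps can be exceeded simultaneously, so the pair terms are all 0.
By inclusion–exclusion the count is 286 − 108 + 0 = 178.

178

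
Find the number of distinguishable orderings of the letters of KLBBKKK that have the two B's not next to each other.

There are 7!/(4!·2!) = 105 arrangements of KLBBKKK in total.
If the two B's are adjacent, glue them into one block, leaving 6 items to arrange: (6)!/(4!) = 30 ways.
Hence 105 − 30 = 75.

75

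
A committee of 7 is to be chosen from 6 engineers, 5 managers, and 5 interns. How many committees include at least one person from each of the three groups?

Total 7-person selections from all 16: C(16,7) = 11440.
Selections missing a whole group: no engineers → C(10,7) = 120; no managers → C(11,7) = 330; no interns → C(11,7) = 330.
Add back selections omitting two groups (i.e. drawn from a single group): C(6,7) + C(5,7) + C(5,7) = 0.
By inclusion–exclusion: 11440 − 780 + 0 = 10660.

10660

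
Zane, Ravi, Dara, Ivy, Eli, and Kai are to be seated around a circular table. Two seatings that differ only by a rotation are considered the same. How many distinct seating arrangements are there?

120

Seat Zane anywhere (absorbing the rotational symmetry), then permute the other 5: (5)! = 120.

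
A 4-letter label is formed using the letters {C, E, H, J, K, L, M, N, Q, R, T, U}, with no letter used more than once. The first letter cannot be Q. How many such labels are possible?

10890

The first letter has 12−1 = 11 choices (anything except Q).
The remaining 3 letters are filled from the other 11 symbols without repetition: 11 × 10 × 9 = 990.
Total: 11 × 990 = 10890.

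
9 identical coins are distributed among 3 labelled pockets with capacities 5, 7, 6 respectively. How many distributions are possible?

36

By stars and bars, unrestricted non-negative solutions to x_1+…+x_3 = 9 number C(9+2,2) = 55.
Subtract solutions that violate a single cap (substitute x_i' = x_i − (cap_i+1)): x_1 ≥ 6 gives C(5,2) = 10; x_2 ≥ 8 gives C(3,2) = 3; x_3 ≥ 7 gives C(4,2) = 6. Together 19.
No two caps can be exceeded simultaneously, so the pair terms are all 0.
By inclusion–exclusion the count is 55 − 19 + 0 = 36.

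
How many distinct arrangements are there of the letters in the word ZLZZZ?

5

ZLZZZ has 5 letters with Z appearing 4 times.
Dividing 5! = 120 by 4! = 24 for the repeated letters gives 5.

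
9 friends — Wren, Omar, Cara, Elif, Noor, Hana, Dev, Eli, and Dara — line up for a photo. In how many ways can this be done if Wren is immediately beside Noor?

80640

Glue Wren and Noor into one block (2 internal orders), leaving 8 units to arrange in a row.
So the count is 2·(8)! = 80640.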